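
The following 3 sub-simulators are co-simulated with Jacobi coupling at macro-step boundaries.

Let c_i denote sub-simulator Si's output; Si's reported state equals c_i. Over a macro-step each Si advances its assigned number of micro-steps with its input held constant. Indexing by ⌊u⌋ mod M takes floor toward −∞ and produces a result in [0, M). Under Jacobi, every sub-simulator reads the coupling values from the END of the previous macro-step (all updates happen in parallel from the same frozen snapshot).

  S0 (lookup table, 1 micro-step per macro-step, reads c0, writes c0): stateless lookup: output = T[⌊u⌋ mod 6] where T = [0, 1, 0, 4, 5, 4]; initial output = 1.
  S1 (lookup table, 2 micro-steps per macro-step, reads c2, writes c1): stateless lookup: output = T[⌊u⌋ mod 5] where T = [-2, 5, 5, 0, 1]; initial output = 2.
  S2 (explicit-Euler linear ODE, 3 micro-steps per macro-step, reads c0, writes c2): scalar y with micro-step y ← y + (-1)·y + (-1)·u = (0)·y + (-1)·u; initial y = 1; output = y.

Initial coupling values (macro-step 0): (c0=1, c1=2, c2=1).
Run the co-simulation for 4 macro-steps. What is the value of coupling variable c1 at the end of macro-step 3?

c1 at macro-step 3 = 1

macro 1: S0 reads c0=1 → after 1×micro: 1; S1 reads c2=1 → after 2×micro: 5; S2 reads c0=1 → after 3×micro: -1 ⇒ (c0=1, c1=5, c2=-1)
macro 2: S0 reads c0=1 → after 1×micro: 1; S1 reads c2=-1 → after 2×micro: 1; S2 reads c0=1 → after 3×micro: -1 ⇒ (c0=1, c1=1, c2=-1)
macro 3: S0 reads c0=1 → after 1×micro: 1; S1 reads c2=-1 → after 2×micro: 1; S2 reads c0=1 → after 3×micro: -1 ⇒ (c0=1, c1=1, c2=-1)
macro 4: S0 reads c0=1 → after 1×micro: 1; S1 reads c2=-1 → after 2×micro: 1; S2 reads c0=1 → after 3×micro: -1 ⇒ (c0=1, c1=1, c2=-1)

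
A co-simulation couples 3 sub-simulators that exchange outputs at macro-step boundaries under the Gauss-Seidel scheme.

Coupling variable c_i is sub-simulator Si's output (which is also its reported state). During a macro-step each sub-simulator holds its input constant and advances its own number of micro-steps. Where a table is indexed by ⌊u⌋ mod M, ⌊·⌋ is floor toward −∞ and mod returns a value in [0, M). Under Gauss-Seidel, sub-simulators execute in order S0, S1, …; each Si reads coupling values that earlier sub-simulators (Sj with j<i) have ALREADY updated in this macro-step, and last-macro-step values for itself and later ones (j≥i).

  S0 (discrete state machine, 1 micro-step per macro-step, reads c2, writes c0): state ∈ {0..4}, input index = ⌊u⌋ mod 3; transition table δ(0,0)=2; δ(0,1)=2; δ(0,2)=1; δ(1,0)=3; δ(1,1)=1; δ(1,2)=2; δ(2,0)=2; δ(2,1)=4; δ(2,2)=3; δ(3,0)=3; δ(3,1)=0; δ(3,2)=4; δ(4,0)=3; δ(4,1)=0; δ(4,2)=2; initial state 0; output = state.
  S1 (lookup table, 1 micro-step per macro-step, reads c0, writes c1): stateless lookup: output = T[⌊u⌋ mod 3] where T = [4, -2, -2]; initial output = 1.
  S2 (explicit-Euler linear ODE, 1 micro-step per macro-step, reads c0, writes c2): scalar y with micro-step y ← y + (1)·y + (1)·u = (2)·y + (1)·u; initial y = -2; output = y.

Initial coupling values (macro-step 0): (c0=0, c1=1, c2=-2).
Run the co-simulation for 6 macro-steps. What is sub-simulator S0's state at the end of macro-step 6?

S0 state at macro-step 6 = 3

macro 1: S0 reads c2=-2 → after 1×micro: 2; S1 reads c0=2 → after 1×micro: -2; S2 reads c0=2 → after 1×micro: -2 ⇒ (c0=2, c1=-2, c2=-2)
macro 2: S0 reads c2=-2 → after 1×micro: 4; S1 reads c0=4 → after 1×micro: -2; S2 reads c0=4 → after 1×micro: 0 ⇒ (c0=4, c1=-2, c2=0)
macro 3: S0 reads c2=0 → after 1×micro: 3; S1 reads c0=3 → after 1×micro: 4; S2 reads c0=3 → after 1×micro: 3 ⇒ (c0=3, c1=4, c2=3)
macro 4: S0 reads c2=3 → after 1×micro: 3; S1 reads c0=3 → after 1×micro: 4; S2 reads c0=3 → after 1×micro: 9 ⇒ (c0=3, c1=4, c2=9)
macro 5: S0 reads c2=9 → after 1×micro: 3; S1 reads c0=3 → after 1×micro: 4; S2 reads c0=3 → after 1×micro: 21 ⇒ (c0=3, c1=4, c2=21)
macro 6: S0 reads c2=21 → after 1×micro: 3; S1 reads c0=3 → after 1×micro: 4; S2 reads c0=3 → after 1×micro: 45 ⇒ (c0=3, c1=4, c2=45)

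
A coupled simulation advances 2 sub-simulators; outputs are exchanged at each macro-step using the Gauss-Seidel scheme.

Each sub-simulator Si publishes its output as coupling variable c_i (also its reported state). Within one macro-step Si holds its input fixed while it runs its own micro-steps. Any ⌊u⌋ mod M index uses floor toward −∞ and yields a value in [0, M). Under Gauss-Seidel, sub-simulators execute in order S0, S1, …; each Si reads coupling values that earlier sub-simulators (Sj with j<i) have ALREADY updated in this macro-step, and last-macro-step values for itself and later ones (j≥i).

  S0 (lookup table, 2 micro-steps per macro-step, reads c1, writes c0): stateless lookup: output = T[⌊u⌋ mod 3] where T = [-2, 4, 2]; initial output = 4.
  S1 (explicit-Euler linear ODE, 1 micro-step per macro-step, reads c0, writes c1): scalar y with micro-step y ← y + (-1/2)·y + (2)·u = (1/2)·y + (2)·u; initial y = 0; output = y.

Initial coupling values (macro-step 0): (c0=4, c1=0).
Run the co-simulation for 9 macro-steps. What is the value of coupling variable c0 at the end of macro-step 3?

macro 1: S0 reads c1=0 → after 2×micro: -2; S1 reads c0=-2 → after 1×micro: -4 ⇒ (c0=-2, c1=-4)
macro 2: S0 reads c1=-4 → after 2×micro: 2; S1 reads c0=2 → after 1×micro: 2 ⇒ (c0=2, c1=2)
macro 3: S0 reads c1=2 → after 2×micro: 2; S1 reads c0=2 → after 1×micro: 5 ⇒ (c0=2, c1=5)
macro 4: S0 reads c1=5 → after 2×micro: 2; S1 reads c0=2 → after 1×micro: 13/2 ⇒ (c0=2, c1=13/2)
macro 5: S0 reads c1=13/2 → after 2×micro: -2; S1 reads c0=-2 → after 1×micro: -3/4 ⇒ (c0=-2, c1=-3/4)
macro 6: S0 reads c1=-3/4 → after 2×micro: 2; S1 reads c0=2 → after 1×micro: 29/8 ⇒ (c0=2, c1=29/8)
macro 7: S0 reads c1=29/8 → after 2×micro: -2; S1 reads c0=-2 → after 1×micro: -35/16 ⇒ (c0=-2, c1=-35/16)
macro 8: S0 reads c1=-35/16 → after 2×micro: -2; S1 reads c0=-2 → after 1×micro: -163/32 ⇒ (c0=-2, c1=-163/32)
macro 9: S0 reads c1=-163/32 → after 2×micro: -2; S1 reads c0=-2 → after 1×micro: -419/64 ⇒ (c0=-2, c1=-419/64)

c0 at macro-step 3 = 2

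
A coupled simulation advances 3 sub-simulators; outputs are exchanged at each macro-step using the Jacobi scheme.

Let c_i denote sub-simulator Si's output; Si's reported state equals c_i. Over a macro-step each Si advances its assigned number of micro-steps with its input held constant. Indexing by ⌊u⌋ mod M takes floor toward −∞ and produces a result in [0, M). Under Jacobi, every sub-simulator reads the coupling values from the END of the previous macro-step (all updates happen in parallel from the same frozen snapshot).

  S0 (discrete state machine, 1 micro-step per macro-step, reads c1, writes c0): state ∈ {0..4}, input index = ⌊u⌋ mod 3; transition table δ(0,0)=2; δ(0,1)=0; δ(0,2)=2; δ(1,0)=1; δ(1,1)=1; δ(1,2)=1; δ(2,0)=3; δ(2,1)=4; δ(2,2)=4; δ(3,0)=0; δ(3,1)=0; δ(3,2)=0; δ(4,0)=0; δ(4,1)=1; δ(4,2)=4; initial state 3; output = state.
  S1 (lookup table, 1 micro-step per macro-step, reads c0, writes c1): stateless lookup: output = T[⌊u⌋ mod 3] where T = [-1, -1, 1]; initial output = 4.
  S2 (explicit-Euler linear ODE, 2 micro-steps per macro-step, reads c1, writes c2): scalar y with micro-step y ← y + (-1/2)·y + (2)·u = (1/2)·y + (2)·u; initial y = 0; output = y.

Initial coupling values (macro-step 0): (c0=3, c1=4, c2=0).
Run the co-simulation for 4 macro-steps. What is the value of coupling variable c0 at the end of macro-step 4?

macro 1: S0 reads c1=4 → after 1×micro: 0; S1 reads c0=3 → after 1×micro: -1; S2 reads c1=4 → after 2×micro: 12 ⇒ (c0=0, c1=-1, c2=12)
macro 2: S0 reads c1=-1 → after 1×micro: 2; S1 reads c0=0 → after 1×micro: -1; S2 reads c1=-1 → after 2×micro: 0 ⇒ (c0=2, c1=-1, c2=0)
macro 3: S0 reads c1=-1 → after 1×micro: 4; S1 reads c0=2 → after 1×micro: 1; S2 reads c1=-1 → after 2×micro: -3 ⇒ (c0=4, c1=1, c2=-3)
macro 4: S0 reads c1=1 → after 1×micro: 1; S1 reads c0=4 → after 1×micro: -1; S2 reads c1=1 → after 2×micro: 9/4 ⇒ (c0=1, c1=-1, c2=9/4)

c0 at macro-step 4 = 1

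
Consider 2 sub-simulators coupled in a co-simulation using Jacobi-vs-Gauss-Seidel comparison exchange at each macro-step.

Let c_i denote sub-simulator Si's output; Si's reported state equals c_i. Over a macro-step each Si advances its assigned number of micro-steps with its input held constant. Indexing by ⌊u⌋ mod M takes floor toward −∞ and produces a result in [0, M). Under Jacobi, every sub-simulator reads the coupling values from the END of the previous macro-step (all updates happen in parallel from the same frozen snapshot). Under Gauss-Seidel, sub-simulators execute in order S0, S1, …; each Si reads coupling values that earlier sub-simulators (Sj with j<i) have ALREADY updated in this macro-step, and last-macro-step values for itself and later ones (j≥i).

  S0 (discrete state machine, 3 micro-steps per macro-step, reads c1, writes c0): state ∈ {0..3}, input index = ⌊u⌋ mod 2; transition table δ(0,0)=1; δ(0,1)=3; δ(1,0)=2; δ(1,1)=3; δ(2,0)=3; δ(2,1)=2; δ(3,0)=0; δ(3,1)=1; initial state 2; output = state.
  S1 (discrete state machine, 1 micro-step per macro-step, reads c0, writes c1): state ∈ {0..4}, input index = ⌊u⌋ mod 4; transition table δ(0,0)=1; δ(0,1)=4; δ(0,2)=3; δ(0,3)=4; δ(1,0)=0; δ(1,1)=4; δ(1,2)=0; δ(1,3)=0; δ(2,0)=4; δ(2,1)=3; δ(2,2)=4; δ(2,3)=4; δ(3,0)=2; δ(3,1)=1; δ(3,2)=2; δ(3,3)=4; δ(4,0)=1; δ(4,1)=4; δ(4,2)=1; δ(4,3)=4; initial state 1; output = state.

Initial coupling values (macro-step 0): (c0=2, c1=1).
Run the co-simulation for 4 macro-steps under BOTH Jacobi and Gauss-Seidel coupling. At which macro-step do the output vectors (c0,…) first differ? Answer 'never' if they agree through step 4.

[Jacobi] macro 1: S0 reads c1=1 → after 3×micro: 2; S1 reads c0=2 → after 1×micro: 0 ⇒ (c0=2, c1=0)
[Jacobi] macro 2: S0 reads c1=0 → after 3×micro: 1; S1 reads c0=2 → after 1×micro: 3 ⇒ (c0=1, c1=3)
[Jacobi] macro 3: S0 reads c1=3 → after 3×micro: 3; S1 reads c0=1 → after 1×micro: 1 ⇒ (c0=3, c1=1)
[Jacobi] macro 4: S0 reads c1=1 → after 3×micro: 1; S1 reads c0=3 → after 1×micro: 0 ⇒ (c0=1, c1=0)
[Gauss-Seidel] macro 1: S0 reads c1=1 → after 3×micro: 2; S1 reads c0=2 → after 1×micro: 0 ⇒ (c0=2, c1=0)
[Gauss-Seidel] macro 2: S0 reads c1=0 → after 3×micro: 1; S1 reads c0=1 → after 1×micro: 4 ⇒ (c0=1, c1=4)
[Gauss-Seidel] macro 3: S0 reads c1=4 → after 3×micro: 0; S1 reads c0=0 → after 1×micro: 1 ⇒ (c0=0, c1=1)
[Gauss-Seidel] macro 4: S0 reads c1=1 → after 3×micro: 3; S1 reads c0=3 → after 1×micro: 0 ⇒ (c0=3, c1=0)

first divergence at macro-step: 2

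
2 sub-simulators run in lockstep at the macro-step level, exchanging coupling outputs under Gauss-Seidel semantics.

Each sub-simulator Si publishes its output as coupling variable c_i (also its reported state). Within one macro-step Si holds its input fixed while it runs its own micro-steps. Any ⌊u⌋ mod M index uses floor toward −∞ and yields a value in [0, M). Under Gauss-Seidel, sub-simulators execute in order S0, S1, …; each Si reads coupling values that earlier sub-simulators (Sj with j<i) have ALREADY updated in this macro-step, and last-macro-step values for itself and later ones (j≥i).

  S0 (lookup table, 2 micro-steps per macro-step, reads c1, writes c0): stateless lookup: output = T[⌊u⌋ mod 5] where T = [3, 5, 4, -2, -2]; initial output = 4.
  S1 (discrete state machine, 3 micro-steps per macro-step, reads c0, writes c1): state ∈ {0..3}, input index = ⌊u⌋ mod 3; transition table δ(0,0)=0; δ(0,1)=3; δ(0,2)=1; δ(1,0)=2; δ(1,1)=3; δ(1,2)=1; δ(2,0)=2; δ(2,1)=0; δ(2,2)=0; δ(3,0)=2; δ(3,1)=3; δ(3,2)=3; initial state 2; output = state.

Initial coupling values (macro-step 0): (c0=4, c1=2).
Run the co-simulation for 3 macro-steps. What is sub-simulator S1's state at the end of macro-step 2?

S1 state at macro-step 2 = 3

macro 1: S0 reads c1=2 → after 2×micro: 4; S1 reads c0=4 → after 3×micro: 3 ⇒ (c0=4, c1=3)
macro 2: S0 reads c1=3 → after 2×micro: -2; S1 reads c0=-2 → after 3×micro: 3 ⇒ (c0=-2, c1=3)
macro 3: S0 reads c1=3 → after 2×micro: -2; S1 reads c0=-2 → after 3×micro: 3 ⇒ (c0=-2, c1=3)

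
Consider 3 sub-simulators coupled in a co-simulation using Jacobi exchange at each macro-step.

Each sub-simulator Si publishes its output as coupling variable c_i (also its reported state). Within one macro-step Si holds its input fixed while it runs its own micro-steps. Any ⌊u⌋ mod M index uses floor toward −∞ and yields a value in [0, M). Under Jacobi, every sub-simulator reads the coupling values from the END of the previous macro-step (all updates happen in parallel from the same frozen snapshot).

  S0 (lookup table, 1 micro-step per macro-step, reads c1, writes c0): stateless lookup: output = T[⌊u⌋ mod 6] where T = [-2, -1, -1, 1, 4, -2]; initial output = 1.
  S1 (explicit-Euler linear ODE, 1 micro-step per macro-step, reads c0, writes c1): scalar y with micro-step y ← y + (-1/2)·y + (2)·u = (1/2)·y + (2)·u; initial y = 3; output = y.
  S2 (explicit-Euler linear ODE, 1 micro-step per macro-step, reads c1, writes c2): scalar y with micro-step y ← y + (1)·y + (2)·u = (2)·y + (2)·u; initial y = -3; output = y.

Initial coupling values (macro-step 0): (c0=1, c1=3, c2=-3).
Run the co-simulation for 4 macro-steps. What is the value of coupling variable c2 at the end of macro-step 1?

macro 1: S0 reads c1=3 → after 1×micro: 1; S1 reads c0=1 → after 1×micro: 7/2; S2 reads c1=3 → after 1×micro: 0 ⇒ (c0=1, c1=7/2, c2=0)
macro 2: S0 reads c1=7/2 → after 1×micro: 1; S1 reads c0=1 → after 1×micro: 15/4; S2 reads c1=7/2 → after 1×micro: 7 ⇒ (c0=1, c1=15/4, c2=7)
macro 3: S0 reads c1=15/4 → after 1×micro: 1; S1 reads c0=1 → after 1×micro: 31/8; S2 reads c1=15/4 → after 1×micro: 43/2 ⇒ (c0=1, c1=31/8, c2=43/2)
macro 4: S0 reads c1=31/8 → after 1×micro: 1; S1 reads c0=1 → after 1×micro: 63/16; S2 reads c1=31/8 → after 1×micro: 203/4 ⇒ (c0=1, c1=63/16, c2=203/4)

c2 at macro-step 1 = 0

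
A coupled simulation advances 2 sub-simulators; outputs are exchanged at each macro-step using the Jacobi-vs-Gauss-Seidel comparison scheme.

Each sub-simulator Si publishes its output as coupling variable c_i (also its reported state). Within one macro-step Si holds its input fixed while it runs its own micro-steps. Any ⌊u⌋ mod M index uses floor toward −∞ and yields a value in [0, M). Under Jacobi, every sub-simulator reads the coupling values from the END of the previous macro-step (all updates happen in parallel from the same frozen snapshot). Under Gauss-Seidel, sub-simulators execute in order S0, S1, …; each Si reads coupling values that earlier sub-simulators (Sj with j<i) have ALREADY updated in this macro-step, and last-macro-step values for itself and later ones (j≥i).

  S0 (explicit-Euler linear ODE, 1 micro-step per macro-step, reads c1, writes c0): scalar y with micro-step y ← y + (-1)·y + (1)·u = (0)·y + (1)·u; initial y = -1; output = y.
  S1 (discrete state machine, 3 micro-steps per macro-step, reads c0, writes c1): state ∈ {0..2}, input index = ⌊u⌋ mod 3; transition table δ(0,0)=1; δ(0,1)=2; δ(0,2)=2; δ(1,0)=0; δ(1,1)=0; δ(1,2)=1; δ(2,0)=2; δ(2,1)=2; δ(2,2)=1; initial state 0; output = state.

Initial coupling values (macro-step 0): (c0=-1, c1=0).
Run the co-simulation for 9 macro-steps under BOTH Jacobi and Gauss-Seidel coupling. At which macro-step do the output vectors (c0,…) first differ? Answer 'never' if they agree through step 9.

[Jacobi] macro 1: S0 reads c1=0 → after 1×micro: 0; S1 reads c0=-1 → after 3×micro: 1 ⇒ (c0=0, c1=1)
[Jacobi] macro 2: S0 reads c1=1 → after 1×micro: 1; S1 reads c0=0 → after 3×micro: 0 ⇒ (c0=1, c1=0)
[Jacobi] macro 3: S0 reads c1=0 → after 1×micro: 0; S1 reads c0=1 → after 3×micro: 2 ⇒ (c0=0, c1=2)
[Jacobi] macro 4: S0 reads c1=2 → after 1×micro: 2; S1 reads c0=0 → after 3×micro: 2 ⇒ (c0=2, c1=2)
[Jacobi] macro 5: S0 reads c1=2 → after 1×micro: 2; S1 reads c0=2 → after 3×micro: 1 ⇒ (c0=2, c1=1)
[Jacobi] macro 6: S0 reads c1=1 → after 1×micro: 1; S1 reads c0=2 → after 3×micro: 1 ⇒ (c0=1, c1=1)
[Jacobi] macro 7: S0 reads c1=1 → after 1×micro: 1; S1 reads c0=1 → after 3×micro: 2 ⇒ (c0=1, c1=2)
[Jacobi] macro 8: S0 reads c1=2 → after 1×micro: 2; S1 reads c0=1 → after 3×micro: 2 ⇒ (c0=2, c1=2)
[Jacobi] macro 9: S0 reads c1=2 → after 1×micro: 2; S1 reads c0=2 → after 3×micro: 1 ⇒ (c0=2, c1=1)
[Gauss-Seidel] macro 1: S0 reads c1=0 → after 1×micro: 0; S1 reads c0=0 → after 3×micro: 1 ⇒ (c0=0, c1=1)
[Gauss-Seidel] macro 2: S0 reads c1=1 → after 1×micro: 1; S1 reads c0=1 → after 3×micro: 2 ⇒ (c0=1, c1=2)
[Gauss-Seidel] macro 3: S0 reads c1=2 → after 1×micro: 2; S1 reads c0=2 → after 3×micro: 1 ⇒ (c0=2, c1=1)
[Gauss-Seidel] macro 4: S0 reads c1=1 → after 1×micro: 1; S1 reads c0=1 → after 3×micro: 2 ⇒ (c0=1, c1=2)
[Gauss-Seidel] macro 5: S0 reads c1=2 → after 1×micro: 2; S1 reads c0=2 → after 3×micro: 1 ⇒ (c0=2, c1=1)
[Gauss-Seidel] macro 6: S0 reads c1=1 → after 1×micro: 1; S1 reads c0=1 → after 3×micro: 2 ⇒ (c0=1, c1=2)
[Gauss-Seidel] macro 7: S0 reads c1=2 → after 1×micro: 2; S1 reads c0=2 → after 3×micro: 1 ⇒ (c0=2, c1=1)
[Gauss-Seidel] macro 8: S0 reads c1=1 → after 1×micro: 1; S1 reads c0=1 → after 3×micro: 2 ⇒ (c0=1, c1=2)
[Gauss-Seidel] macro 9: S0 reads c1=2 → after 1×micro: 2; S1 reads c0=2 → after 3×micro: 1 ⇒ (c0=2, c1=1)

first divergence at macro-step: 2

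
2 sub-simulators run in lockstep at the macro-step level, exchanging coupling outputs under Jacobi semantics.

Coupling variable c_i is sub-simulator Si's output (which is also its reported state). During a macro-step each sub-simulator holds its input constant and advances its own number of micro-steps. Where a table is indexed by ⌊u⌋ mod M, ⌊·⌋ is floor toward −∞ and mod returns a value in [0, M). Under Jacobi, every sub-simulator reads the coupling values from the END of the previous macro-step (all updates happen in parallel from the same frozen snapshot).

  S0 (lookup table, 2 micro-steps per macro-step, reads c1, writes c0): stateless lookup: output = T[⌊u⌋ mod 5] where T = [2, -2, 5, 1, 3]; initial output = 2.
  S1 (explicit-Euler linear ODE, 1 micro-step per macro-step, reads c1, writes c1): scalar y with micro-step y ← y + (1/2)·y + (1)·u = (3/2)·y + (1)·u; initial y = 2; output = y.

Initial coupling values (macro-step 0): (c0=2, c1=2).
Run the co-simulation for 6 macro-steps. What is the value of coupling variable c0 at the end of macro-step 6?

c0 at macro-step 6 = 2

macro 1: S0 reads c1=2 → after 2×micro: 5; S1 reads c1=2 → after 1×micro: 5 ⇒ (c0=5, c1=5)
macro 2: S0 reads c1=5 → after 2×micro: 2; S1 reads c1=5 → after 1×micro: 25/2 ⇒ (c0=2, c1=25/2)
macro 3: S0 reads c1=25/2 → after 2×micro: 5; S1 reads c1=25/2 → after 1×micro: 125/4 ⇒ (c0=5, c1=125/4)
macro 4: S0 reads c1=125/4 → after 2×micro: -2; S1 reads c1=125/4 → after 1×micro: 625/8 ⇒ (c0=-2, c1=625/8)
macro 5: S0 reads c1=625/8 → after 2×micro: 1; S1 reads c1=625/8 → after 1×micro: 3125/16 ⇒ (c0=1, c1=3125/16)
macro 6: S0 reads c1=3125/16 → after 2×micro: 2; S1 reads c1=3125/16 → after 1×micro: 15625/32 ⇒ (c0=2, c1=15625/32)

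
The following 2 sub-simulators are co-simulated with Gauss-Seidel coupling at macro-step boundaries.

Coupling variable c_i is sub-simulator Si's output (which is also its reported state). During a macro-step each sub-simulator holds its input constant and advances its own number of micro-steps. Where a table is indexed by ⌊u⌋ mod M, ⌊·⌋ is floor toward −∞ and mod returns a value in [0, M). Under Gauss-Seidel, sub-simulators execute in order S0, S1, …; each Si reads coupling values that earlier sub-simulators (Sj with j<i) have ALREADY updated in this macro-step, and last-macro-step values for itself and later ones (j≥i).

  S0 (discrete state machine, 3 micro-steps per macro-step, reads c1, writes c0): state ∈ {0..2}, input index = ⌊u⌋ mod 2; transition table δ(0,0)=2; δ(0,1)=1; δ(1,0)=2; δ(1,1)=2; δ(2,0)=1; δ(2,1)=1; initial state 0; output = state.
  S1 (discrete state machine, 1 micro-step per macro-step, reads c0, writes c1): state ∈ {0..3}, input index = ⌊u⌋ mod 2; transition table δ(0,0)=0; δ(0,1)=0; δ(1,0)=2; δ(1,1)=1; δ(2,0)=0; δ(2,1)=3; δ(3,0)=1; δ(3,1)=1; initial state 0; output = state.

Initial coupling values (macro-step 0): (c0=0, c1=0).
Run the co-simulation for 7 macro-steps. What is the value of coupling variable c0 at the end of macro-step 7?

macro 1: S0 reads c1=0 → after 3×micro: 2; S1 reads c0=2 → after 1×micro: 0 ⇒ (c0=2, c1=0)
macro 2: S0 reads c1=0 → after 3×micro: 1; S1 reads c0=1 → after 1×micro: 0 ⇒ (c0=1, c1=0)
macro 3: S0 reads c1=0 → after 3×micro: 2; S1 reads c0=2 → after 1×micro: 0 ⇒ (c0=2, c1=0)
macro 4: S0 reads c1=0 → after 3×micro: 1; S1 reads c0=1 → after 1×micro: 0 ⇒ (c0=1, c1=0)
macro 5: S0 reads c1=0 → after 3×micro: 2; S1 reads c0=2 → after 1×micro: 0 ⇒ (c0=2, c1=0)
macro 6: S0 reads c1=0 → after 3×micro: 1; S1 reads c0=1 → after 1×micro: 0 ⇒ (c0=1, c1=0)
macro 7: S0 reads c1=0 → after 3×micro: 2; S1 reads c0=2 → after 1×micro: 0 ⇒ (c0=2, c1=0)

c0 at macro-step 7 = 2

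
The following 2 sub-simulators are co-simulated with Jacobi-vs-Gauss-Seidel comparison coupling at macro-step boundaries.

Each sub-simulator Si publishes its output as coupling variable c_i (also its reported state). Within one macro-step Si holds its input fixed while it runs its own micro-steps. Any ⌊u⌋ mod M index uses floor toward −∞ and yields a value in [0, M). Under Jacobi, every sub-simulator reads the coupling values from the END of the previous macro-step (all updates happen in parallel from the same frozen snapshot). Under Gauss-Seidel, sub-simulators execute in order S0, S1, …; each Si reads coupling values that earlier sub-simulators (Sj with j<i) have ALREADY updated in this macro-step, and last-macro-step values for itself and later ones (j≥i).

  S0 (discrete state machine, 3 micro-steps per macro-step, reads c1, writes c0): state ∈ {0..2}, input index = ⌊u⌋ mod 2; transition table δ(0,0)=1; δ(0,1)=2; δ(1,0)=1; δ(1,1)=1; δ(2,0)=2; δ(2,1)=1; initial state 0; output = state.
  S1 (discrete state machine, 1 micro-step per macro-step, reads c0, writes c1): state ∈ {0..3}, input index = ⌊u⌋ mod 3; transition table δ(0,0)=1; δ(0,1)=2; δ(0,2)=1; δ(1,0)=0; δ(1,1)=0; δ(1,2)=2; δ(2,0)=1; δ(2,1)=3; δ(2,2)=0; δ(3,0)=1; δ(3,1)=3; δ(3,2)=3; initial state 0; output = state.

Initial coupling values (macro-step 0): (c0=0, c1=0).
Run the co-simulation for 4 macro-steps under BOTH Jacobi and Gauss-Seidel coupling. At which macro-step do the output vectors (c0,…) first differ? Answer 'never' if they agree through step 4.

[Jacobi] macro 1: S0 reads c1=0 → after 3×micro: 1; S1 reads c0=0 → after 1×micro: 1 ⇒ (c0=1, c1=1)
[Jacobi] macro 2: S0 reads c1=1 → after 3×micro: 1; S1 reads c0=1 → after 1×micro: 0 ⇒ (c0=1, c1=0)
[Jacobi] macro 3: S0 reads c1=0 → after 3×micro: 1; S1 reads c0=1 → after 1×micro: 2 ⇒ (c0=1, c1=2)
[Jacobi] macro 4: S0 reads c1=2 → after 3×micro: 1; S1 reads c0=1 → after 1×micro: 3 ⇒ (c0=1, c1=3)
[Gauss-Seidel] macro 1: S0 reads c1=0 → after 3×micro: 1; S1 reads c0=1 → after 1×micro: 2 ⇒ (c0=1, c1=2)
[Gauss-Seidel] macro 2: S0 reads c1=2 → after 3×micro: 1; S1 reads c0=1 → after 1×micro: 3 ⇒ (c0=1, c1=3)
[Gauss-Seidel] macro 3: S0 reads c1=3 → after 3×micro: 1; S1 reads c0=1 → after 1×micro: 3 ⇒ (c0=1, c1=3)
[Gauss-Seidel] macro 4: S0 reads c1=3 → after 3×micro: 1; S1 reads c0=1 → after 1×micro: 3 ⇒ (c0=1, c1=3)

first divergence at macro-step: 1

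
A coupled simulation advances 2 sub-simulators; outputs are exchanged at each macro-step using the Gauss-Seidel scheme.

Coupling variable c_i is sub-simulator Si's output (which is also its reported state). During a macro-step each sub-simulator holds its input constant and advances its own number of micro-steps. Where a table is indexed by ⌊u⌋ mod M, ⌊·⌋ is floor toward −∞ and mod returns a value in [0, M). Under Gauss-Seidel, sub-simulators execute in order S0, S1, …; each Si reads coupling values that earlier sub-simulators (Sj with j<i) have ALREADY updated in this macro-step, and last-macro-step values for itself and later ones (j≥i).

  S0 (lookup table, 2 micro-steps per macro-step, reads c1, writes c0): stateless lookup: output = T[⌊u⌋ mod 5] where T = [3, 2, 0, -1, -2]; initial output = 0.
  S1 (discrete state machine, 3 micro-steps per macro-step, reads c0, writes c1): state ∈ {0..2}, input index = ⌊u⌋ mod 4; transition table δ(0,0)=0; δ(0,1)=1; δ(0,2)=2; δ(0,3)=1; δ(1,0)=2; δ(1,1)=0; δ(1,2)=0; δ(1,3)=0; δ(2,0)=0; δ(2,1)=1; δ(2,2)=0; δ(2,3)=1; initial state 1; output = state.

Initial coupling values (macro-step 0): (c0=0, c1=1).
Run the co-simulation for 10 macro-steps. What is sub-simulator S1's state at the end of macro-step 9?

S1 state at macro-step 9 = 0

macro 1: S0 reads c1=1 → after 2×micro: 2; S1 reads c0=2 → after 3×micro: 0 ⇒ (c0=2, c1=0)
macro 2: S0 reads c1=0 → after 2×micro: 3; S1 reads c0=3 → after 3×micro: 1 ⇒ (c0=3, c1=1)
macro 3: S0 reads c1=1 → after 2×micro: 2; S1 reads c0=2 → after 3×micro: 0 ⇒ (c0=2, c1=0)
macro 4: S0 reads c1=0 → after 2×micro: 3; S1 reads c0=3 → after 3×micro: 1 ⇒ (c0=3, c1=1)
macro 5: S0 reads c1=1 → after 2×micro: 2; S1 reads c0=2 → after 3×micro: 0 ⇒ (c0=2, c1=0)
macro 6: S0 reads c1=0 → after 2×micro: 3; S1 reads c0=3 → after 3×micro: 1 ⇒ (c0=3, c1=1)
macro 7: S0 reads c1=1 → after 2×micro: 2; S1 reads c0=2 → after 3×micro: 0 ⇒ (c0=2, c1=0)
macro 8: S0 reads c1=0 → after 2×micro: 3; S1 reads c0=3 → after 3×micro: 1 ⇒ (c0=3, c1=1)
macro 9: S0 reads c1=1 → after 2×micro: 2; S1 reads c0=2 → after 3×micro: 0 ⇒ (c0=2, c1=0)
macro 10: S0 reads c1=0 → after 2×micro: 3; S1 reads c0=3 → after 3×micro: 1 ⇒ (c0=3, c1=1)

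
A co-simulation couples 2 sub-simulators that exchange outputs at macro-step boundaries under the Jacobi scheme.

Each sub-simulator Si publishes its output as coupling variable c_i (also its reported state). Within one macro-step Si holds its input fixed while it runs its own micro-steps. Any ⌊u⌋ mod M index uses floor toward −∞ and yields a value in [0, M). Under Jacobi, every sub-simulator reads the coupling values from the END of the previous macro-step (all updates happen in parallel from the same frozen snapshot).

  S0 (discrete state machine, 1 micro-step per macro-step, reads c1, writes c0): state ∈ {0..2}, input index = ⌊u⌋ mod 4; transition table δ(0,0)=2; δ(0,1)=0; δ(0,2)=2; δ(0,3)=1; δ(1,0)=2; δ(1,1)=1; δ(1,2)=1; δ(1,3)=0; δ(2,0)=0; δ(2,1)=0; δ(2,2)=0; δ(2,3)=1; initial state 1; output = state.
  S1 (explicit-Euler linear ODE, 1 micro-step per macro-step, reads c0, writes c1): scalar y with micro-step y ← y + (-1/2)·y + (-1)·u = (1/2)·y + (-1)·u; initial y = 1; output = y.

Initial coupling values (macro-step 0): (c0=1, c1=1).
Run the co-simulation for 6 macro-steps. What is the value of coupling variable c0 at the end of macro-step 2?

macro 1: S0 reads c1=1 → after 1×micro: 1; S1 reads c0=1 → after 1×micro: -1/2 ⇒ (c0=1, c1=-1/2)
macro 2: S0 reads c1=-1/2 → after 1×micro: 0; S1 reads c0=1 → after 1×micro: -5/4 ⇒ (c0=0, c1=-5/4)
macro 3: S0 reads c1=-5/4 → after 1×micro: 2; S1 reads c0=0 → after 1×micro: -5/8 ⇒ (c0=2, c1=-5/8)
macro 4: S0 reads c1=-5/8 → after 1×micro: 1; S1 reads c0=2 → after 1×micro: -37/16 ⇒ (c0=1, c1=-37/16)
macro 5: S0 reads c1=-37/16 → after 1×micro: 1; S1 reads c0=1 → after 1×micro: -69/32 ⇒ (c0=1, c1=-69/32)
macro 6: S0 reads c1=-69/32 → after 1×micro: 1; S1 reads c0=1 → after 1×micro: -133/64 ⇒ (c0=1, c1=-133/64)

c0 at macro-step 2 = 0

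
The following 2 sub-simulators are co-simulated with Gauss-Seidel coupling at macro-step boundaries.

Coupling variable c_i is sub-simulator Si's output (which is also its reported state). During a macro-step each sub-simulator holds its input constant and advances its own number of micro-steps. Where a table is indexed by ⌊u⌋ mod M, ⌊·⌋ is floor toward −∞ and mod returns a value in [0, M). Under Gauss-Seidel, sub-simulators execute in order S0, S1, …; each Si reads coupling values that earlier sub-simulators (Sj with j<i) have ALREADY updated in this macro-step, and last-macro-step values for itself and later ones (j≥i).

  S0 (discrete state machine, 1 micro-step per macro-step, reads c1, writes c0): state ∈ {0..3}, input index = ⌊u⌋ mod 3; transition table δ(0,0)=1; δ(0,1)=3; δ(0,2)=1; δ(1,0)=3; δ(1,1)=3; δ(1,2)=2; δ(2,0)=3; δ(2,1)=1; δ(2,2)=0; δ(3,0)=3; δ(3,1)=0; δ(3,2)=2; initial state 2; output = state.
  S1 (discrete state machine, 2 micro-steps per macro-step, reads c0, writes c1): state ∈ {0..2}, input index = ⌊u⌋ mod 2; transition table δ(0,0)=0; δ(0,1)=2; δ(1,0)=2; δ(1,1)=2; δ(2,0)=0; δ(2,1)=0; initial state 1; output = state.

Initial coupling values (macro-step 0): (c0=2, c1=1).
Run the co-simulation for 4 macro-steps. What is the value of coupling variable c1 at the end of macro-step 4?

macro 1: S0 reads c1=1 → after 1×micro: 1; S1 reads c0=1 → after 2×micro: 0 ⇒ (c0=1, c1=0)
macro 2: S0 reads c1=0 → after 1×micro: 3; S1 reads c0=3 → after 2×micro: 0 ⇒ (c0=3, c1=0)
macro 3: S0 reads c1=0 → after 1×micro: 3; S1 reads c0=3 → after 2×micro: 0 ⇒ (c0=3, c1=0)
macro 4: S0 reads c1=0 → after 1×micro: 3; S1 reads c0=3 → after 2×micro: 0 ⇒ (c0=3, c1=0)

c1 at macro-step 4 = 0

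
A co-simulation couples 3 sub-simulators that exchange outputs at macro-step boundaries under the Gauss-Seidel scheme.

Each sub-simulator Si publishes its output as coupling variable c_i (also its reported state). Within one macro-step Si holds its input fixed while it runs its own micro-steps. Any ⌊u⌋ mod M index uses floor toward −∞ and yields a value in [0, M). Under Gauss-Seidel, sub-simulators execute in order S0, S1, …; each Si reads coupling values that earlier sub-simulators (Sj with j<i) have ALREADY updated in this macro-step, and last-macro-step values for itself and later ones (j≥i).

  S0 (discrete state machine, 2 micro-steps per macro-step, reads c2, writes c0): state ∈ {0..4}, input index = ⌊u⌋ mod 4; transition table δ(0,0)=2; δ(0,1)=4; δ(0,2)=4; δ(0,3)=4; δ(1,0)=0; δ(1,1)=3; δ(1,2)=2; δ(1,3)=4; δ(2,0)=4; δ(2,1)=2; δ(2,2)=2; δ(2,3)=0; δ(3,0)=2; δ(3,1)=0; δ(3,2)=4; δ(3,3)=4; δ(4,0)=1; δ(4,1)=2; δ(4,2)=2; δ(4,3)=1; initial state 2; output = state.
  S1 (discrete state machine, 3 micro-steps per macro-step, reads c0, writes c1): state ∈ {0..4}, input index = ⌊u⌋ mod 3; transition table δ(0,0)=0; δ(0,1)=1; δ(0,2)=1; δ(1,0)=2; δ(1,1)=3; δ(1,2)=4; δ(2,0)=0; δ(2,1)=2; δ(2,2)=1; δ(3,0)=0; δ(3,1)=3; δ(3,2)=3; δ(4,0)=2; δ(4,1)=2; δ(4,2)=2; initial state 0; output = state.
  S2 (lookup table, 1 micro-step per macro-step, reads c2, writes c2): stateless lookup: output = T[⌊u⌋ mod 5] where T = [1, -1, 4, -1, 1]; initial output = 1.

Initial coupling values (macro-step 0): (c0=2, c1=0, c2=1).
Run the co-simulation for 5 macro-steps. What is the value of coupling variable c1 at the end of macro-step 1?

macro 1: S0 reads c2=1 → after 2×micro: 2; S1 reads c0=2 → after 3×micro: 2; S2 reads c2=1 → after 1×micro: -1 ⇒ (c0=2, c1=2, c2=-1)
macro 2: S0 reads c2=-1 → after 2×micro: 4; S1 reads c0=4 → after 3×micro: 2; S2 reads c2=-1 → after 1×micro: 1 ⇒ (c0=4, c1=2, c2=1)
macro 3: S0 reads c2=1 → after 2×micro: 2; S1 reads c0=2 → after 3×micro: 2; S2 reads c2=1 → after 1×micro: -1 ⇒ (c0=2, c1=2, c2=-1)
macro 4: S0 reads c2=-1 → after 2×micro: 4; S1 reads c0=4 → after 3×micro: 2; S2 reads c2=-1 → after 1×micro: 1 ⇒ (c0=4, c1=2, c2=1)
macro 5: S0 reads c2=1 → after 2×micro: 2; S1 reads c0=2 → after 3×micro: 2; S2 reads c2=1 → after 1×micro: -1 ⇒ (c0=2, c1=2, c2=-1)

c1 at macro-step 1 = 2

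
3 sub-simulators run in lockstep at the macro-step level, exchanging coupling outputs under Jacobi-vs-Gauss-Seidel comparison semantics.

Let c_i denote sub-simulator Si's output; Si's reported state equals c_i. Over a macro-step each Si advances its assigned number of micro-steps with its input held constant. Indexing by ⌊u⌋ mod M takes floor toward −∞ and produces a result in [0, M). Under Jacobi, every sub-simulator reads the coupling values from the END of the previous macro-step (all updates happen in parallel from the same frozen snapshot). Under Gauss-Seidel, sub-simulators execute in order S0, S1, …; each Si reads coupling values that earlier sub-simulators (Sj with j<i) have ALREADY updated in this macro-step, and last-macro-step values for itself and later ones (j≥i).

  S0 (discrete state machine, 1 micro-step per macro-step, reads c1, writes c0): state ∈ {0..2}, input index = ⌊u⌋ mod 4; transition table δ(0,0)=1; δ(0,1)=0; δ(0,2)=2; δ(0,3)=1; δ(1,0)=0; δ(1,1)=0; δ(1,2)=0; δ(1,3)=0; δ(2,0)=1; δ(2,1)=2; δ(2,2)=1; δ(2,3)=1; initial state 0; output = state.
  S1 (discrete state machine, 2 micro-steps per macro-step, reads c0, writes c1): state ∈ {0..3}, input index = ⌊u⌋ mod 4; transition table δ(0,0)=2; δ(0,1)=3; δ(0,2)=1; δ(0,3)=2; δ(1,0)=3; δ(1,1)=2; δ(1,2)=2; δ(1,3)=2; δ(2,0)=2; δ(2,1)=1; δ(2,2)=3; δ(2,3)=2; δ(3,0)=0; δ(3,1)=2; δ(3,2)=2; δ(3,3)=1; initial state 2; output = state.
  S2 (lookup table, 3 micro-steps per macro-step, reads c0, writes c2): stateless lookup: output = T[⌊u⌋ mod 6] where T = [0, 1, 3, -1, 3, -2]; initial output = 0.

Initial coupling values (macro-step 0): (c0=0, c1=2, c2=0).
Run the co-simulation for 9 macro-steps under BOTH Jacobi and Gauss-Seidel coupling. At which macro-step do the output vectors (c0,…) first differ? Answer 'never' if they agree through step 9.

[Jacobi] macro 1: S0 reads c1=2 → after 1×micro: 2; S1 reads c0=0 → after 2×micro: 2; S2 reads c0=0 → after 3×micro: 0 ⇒ (c0=2, c1=2, c2=0)
[Jacobi] macro 2: S0 reads c1=2 → after 1×micro: 1; S1 reads c0=2 → after 2×micro: 2; S2 reads c0=2 → after 3×micro: 3 ⇒ (c0=1, c1=2, c2=3)
[Jacobi] macro 3: S0 reads c1=2 → after 1×micro: 0; S1 reads c0=1 → after 2×micro: 2; S2 reads c0=1 → after 3×micro: 1 ⇒ (c0=0, c1=2, c2=1)
[Jacobi] macro 4: S0 reads c1=2 → after 1×micro: 2; S1 reads c0=0 → after 2×micro: 2; S2 reads c0=0 → after 3×micro: 0 ⇒ (c0=2, c1=2, c2=0)
[Jacobi] macro 5: S0 reads c1=2 → after 1×micro: 1; S1 reads c0=2 → after 2×micro: 2; S2 reads c0=2 → after 3×micro: 3 ⇒ (c0=1, c1=2, c2=3)
[Jacobi] macro 6: S0 reads c1=2 → after 1×micro: 0; S1 reads c0=1 → after 2×micro: 2; S2 reads c0=1 → after 3×micro: 1 ⇒ (c0=0, c1=2, c2=1)
[Jacobi] macro 7: S0 reads c1=2 → after 1×micro: 2; S1 reads c0=0 → after 2×micro: 2; S2 reads c0=0 → after 3×micro: 0 ⇒ (c0=2, c1=2, c2=0)
[Jacobi] macro 8: S0 reads c1=2 → after 1×micro: 1; S1 reads c0=2 → after 2×micro: 2; S2 reads c0=2 → after 3×micro: 3 ⇒ (c0=1, c1=2, c2=3)
[Jacobi] macro 9: S0 reads c1=2 → after 1×micro: 0; S1 reads c0=1 → after 2×micro: 2; S2 reads c0=1 → after 3×micro: 1 ⇒ (c0=0, c1=2, c2=1)
[Gauss-Seidel] macro 1: S0 reads c1=2 → after 1×micro: 2; S1 reads c0=2 → after 2×micro: 2; S2 reads c0=2 → after 3×micro: 3 ⇒ (c0=2, c1=2, c2=3)
[Gauss-Seidel] macro 2: S0 reads c1=2 → after 1×micro: 1; S1 reads c0=1 → after 2×micro: 2; S2 reads c0=1 → after 3×micro: 1 ⇒ (c0=1, c1=2, c2=1)
[Gauss-Seidel] macro 3: S0 reads c1=2 → after 1×micro: 0; S1 reads c0=0 → after 2×micro: 2; S2 reads c0=0 → after 3×micro: 0 ⇒ (c0=0, c1=2, c2=0)
[Gauss-Seidel] macro 4: S0 reads c1=2 → after 1×micro: 2; S1 reads c0=2 → after 2×micro: 2; S2 reads c0=2 → after 3×micro: 3 ⇒ (c0=2, c1=2, c2=3)
[Gauss-Seidel] macro 5: S0 reads c1=2 → after 1×micro: 1; S1 reads c0=1 → after 2×micro: 2; S2 reads c0=1 → after 3×micro: 1 ⇒ (c0=1, c1=2, c2=1)
[Gauss-Seidel] macro 6: S0 reads c1=2 → after 1×micro: 0; S1 reads c0=0 → after 2×micro: 2; S2 reads c0=0 → after 3×micro: 0 ⇒ (c0=0, c1=2, c2=0)
[Gauss-Seidel] macro 7: S0 reads c1=2 → after 1×micro: 2; S1 reads c0=2 → after 2×micro: 2; S2 reads c0=2 → after 3×micro: 3 ⇒ (c0=2, c1=2, c2=3)
[Gauss-Seidel] macro 8: S0 reads c1=2 → after 1×micro: 1; S1 reads c0=1 → after 2×micro: 2; S2 reads c0=1 → after 3×micro: 1 ⇒ (c0=1, c1=2, c2=1)
[Gauss-Seidel] macro 9: S0 reads c1=2 → after 1×micro: 0; S1 reads c0=0 → after 2×micro: 2; S2 reads c0=0 → after 3×micro: 0 ⇒ (c0=0, c1=2, c2=0)

first divergence at macro-step: 1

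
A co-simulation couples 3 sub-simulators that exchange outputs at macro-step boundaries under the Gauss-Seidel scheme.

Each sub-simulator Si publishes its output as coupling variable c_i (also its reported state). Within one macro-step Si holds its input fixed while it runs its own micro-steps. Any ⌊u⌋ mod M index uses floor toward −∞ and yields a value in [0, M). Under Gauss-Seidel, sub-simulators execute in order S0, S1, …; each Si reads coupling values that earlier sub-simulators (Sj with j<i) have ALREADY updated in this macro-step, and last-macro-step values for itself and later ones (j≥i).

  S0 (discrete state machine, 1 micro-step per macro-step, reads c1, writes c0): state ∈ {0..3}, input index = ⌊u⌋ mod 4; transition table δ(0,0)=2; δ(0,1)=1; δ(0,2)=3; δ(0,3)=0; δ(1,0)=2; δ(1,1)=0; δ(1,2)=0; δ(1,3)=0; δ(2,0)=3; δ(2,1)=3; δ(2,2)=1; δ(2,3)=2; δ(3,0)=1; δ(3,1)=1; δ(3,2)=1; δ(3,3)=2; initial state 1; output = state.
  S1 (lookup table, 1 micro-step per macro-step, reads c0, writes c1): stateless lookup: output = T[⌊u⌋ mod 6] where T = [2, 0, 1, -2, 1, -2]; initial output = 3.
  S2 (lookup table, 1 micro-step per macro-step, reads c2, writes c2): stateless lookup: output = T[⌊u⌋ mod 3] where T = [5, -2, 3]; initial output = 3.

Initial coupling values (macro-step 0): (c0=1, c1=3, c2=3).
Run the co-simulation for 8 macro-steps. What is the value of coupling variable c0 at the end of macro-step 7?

c0 at macro-step 7 = 2

macro 1: S0 reads c1=3 → after 1×micro: 0; S1 reads c0=0 → after 1×micro: 2; S2 reads c2=3 → after 1×micro: 5 ⇒ (c0=0, c1=2, c2=5)
macro 2: S0 reads c1=2 → after 1×micro: 3; S1 reads c0=3 → after 1×micro: -2; S2 reads c2=5 → after 1×micro: 3 ⇒ (c0=3, c1=-2, c2=3)
macro 3: S0 reads c1=-2 → after 1×micro: 1; S1 reads c0=1 → after 1×micro: 0; S2 reads c2=3 → after 1×micro: 5 ⇒ (c0=1, c1=0, c2=5)
macro 4: S0 reads c1=0 → after 1×micro: 2; S1 reads c0=2 → after 1×micro: 1; S2 reads c2=5 → after 1×micro: 3 ⇒ (c0=2, c1=1, c2=3)
macro 5: S0 reads c1=1 → after 1×micro: 3; S1 reads c0=3 → after 1×micro: -2; S2 reads c2=3 → after 1×micro: 5 ⇒ (c0=3, c1=-2, c2=5)
macro 6: S0 reads c1=-2 → after 1×micro: 1; S1 reads c0=1 → after 1×micro: 0; S2 reads c2=5 → after 1×micro: 3 ⇒ (c0=1, c1=0, c2=3)
macro 7: S0 reads c1=0 → after 1×micro: 2; S1 reads c0=2 → after 1×micro: 1; S2 reads c2=3 → after 1×micro: 5 ⇒ (c0=2, c1=1, c2=5)
macro 8: S0 reads c1=1 → after 1×micro: 3; S1 reads c0=3 → after 1×micro: -2; S2 reads c2=5 → after 1×micro: 3 ⇒ (c0=3, c1=-2, c2=3)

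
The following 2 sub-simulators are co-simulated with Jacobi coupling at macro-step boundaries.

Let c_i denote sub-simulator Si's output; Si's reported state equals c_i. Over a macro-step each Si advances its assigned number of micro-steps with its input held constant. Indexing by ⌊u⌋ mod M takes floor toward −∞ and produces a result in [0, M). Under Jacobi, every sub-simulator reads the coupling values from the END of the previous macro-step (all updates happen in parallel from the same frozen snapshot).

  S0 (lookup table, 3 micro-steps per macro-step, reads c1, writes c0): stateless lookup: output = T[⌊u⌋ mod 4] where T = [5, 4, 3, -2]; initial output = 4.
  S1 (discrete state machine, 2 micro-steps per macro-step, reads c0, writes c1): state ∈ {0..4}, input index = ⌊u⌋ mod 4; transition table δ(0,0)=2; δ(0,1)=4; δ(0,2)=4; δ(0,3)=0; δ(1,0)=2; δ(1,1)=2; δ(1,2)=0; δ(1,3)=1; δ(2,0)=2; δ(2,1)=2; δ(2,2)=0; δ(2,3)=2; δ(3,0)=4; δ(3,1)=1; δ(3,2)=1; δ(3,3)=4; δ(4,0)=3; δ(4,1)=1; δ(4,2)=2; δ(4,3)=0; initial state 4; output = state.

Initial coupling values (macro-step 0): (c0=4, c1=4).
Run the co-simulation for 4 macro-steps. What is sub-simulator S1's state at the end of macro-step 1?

macro 1: S0 reads c1=4 → after 3×micro: 5; S1 reads c0=4 → after 2×micro: 4 ⇒ (c0=5, c1=4)
macro 2: S0 reads c1=4 → after 3×micro: 5; S1 reads c0=5 → after 2×micro: 2 ⇒ (c0=5, c1=2)
macro 3: S0 reads c1=2 → after 3×micro: 3; S1 reads c0=5 → after 2×micro: 2 ⇒ (c0=3, c1=2)
macro 4: S0 reads c1=2 → after 3×micro: 3; S1 reads c0=3 → after 2×micro: 2 ⇒ (c0=3, c1=2)

S1 state at macro-step 1 = 4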